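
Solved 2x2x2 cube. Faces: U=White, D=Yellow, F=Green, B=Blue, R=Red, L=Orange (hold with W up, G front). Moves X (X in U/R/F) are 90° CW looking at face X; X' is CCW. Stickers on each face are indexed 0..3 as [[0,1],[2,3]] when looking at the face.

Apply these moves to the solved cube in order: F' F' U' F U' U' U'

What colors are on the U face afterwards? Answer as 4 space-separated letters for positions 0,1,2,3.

After move 1 (F'): F=GGGG U=WWRR R=YRYR D=OOYY L=OWOW
After move 2 (F'): F=GGGG U=WWYY R=OROR D=WWYY L=OROR
After move 3 (U'): U=WYWY F=ORGG R=GGOR B=ORBB L=BBOR
After move 4 (F): F=GOGR U=WYRB R=WGYR D=OGYY L=BWOW
After move 5 (U'): U=YBWR F=BWGR R=GOYR B=WGBB L=OROW
After move 6 (U'): U=BRYW F=ORGR R=BWYR B=GOBB L=WGOW
After move 7 (U'): U=RWBY F=WGGR R=ORYR B=BWBB L=GOOW
Query: U face = RWBY

Answer: R W B Y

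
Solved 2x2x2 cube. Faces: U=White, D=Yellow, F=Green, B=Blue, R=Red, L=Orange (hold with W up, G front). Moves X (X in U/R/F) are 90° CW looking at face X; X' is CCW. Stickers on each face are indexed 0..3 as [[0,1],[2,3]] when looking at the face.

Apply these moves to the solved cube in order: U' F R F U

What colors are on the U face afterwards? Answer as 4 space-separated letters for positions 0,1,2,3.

Answer: Y W Y O

Derivation:
After move 1 (U'): U=WWWW F=OOGG R=GGRR B=RRBB L=BBOO
After move 2 (F): F=GOGO U=WWOB R=WGWR D=RGYY L=BYOY
After move 3 (R): R=WWRG U=WOOO F=GGGY D=RBYR B=BRWB
After move 4 (F): F=GGYG U=WOYY R=OWOG D=RWYR L=BROB
After move 5 (U): U=YWYO F=OWYG R=BROG B=BRWB L=GGOB
Query: U face = YWYO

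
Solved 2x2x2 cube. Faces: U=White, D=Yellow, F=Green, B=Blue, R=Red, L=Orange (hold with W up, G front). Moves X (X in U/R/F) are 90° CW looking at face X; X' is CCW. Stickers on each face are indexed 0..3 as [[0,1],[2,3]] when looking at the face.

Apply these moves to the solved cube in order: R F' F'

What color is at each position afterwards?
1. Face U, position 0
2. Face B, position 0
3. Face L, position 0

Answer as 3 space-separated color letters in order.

After move 1 (R): R=RRRR U=WGWG F=GYGY D=YBYB B=WBWB
After move 2 (F'): F=YYGG U=WGRR R=BRYR D=OOYB L=OGOW
After move 3 (F'): F=YGYG U=WGBY R=OROR D=GWYB L=OROR
Query 1: U[0] = W
Query 2: B[0] = W
Query 3: L[0] = O

Answer: W W O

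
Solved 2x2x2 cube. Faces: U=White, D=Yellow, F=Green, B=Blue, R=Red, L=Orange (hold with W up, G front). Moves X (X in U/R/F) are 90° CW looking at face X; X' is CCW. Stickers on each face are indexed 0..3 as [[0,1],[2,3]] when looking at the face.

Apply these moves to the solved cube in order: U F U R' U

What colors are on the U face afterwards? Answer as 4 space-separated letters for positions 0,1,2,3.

Answer: G O G B

Derivation:
After move 1 (U): U=WWWW F=RRGG R=BBRR B=OOBB L=GGOO
After move 2 (F): F=GRGR U=WWOG R=WBWR D=RBYY L=GYOY
After move 3 (U): U=OWGW F=WBGR R=OOWR B=GYBB L=GROY
After move 4 (R'): R=OROW U=OBGG F=WWGW D=RBYR B=YYBB
After move 5 (U): U=GOGB F=ORGW R=YYOW B=GRBB L=WWOY
Query: U face = GOGB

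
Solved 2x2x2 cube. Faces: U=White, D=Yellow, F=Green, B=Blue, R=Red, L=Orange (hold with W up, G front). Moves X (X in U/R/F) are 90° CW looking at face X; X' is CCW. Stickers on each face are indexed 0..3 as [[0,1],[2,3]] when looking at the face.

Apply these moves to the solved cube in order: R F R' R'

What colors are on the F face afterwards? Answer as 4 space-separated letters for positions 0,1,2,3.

After move 1 (R): R=RRRR U=WGWG F=GYGY D=YBYB B=WBWB
After move 2 (F): F=GGYY U=WGOO R=WRGR D=RRYB L=OYOB
After move 3 (R'): R=RRWG U=WWOW F=GGYO D=RGYY B=BBRB
After move 4 (R'): R=RGRW U=WROB F=GWYW D=RGYO B=YBGB
Query: F face = GWYW

Answer: G W Y W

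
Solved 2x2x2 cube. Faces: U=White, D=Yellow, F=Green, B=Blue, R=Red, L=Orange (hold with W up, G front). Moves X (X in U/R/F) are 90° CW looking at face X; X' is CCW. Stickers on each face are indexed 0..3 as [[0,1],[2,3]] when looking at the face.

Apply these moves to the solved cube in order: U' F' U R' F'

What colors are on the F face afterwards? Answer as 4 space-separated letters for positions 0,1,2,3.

After move 1 (U'): U=WWWW F=OOGG R=GGRR B=RRBB L=BBOO
After move 2 (F'): F=OGOG U=WWGR R=YGYR D=BOYY L=BWOW
After move 3 (U): U=GWRW F=YGOG R=RRYR B=BWBB L=OGOW
After move 4 (R'): R=RRRY U=GBRB F=YWOW D=BGYG B=YWOB
After move 5 (F'): F=WWYO U=GBRR R=GRBY D=GWYG L=OBOR
Query: F face = WWYO

Answer: W W Y O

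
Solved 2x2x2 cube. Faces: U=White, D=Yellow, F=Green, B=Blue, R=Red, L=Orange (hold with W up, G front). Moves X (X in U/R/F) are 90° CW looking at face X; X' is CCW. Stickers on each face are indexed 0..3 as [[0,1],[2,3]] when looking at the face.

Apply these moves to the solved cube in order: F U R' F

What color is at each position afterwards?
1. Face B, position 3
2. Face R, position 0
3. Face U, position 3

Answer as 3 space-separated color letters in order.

After move 1 (F): F=GGGG U=WWOO R=WRWR D=RRYY L=OYOY
After move 2 (U): U=OWOW F=WRGG R=BBWR B=OYBB L=GGOY
After move 3 (R'): R=BRBW U=OBOO F=WWGW D=RRYG B=YYRB
After move 4 (F): F=GWWW U=OBYG R=OROW D=BBYG L=GROR
Query 1: B[3] = B
Query 2: R[0] = O
Query 3: U[3] = G

Answer: B O G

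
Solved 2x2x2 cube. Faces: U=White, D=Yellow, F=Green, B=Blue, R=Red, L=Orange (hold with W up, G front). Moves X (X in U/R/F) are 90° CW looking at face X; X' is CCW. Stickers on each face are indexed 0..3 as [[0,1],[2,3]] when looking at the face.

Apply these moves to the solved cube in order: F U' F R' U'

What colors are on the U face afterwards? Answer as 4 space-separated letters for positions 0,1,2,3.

After move 1 (F): F=GGGG U=WWOO R=WRWR D=RRYY L=OYOY
After move 2 (U'): U=WOWO F=OYGG R=GGWR B=WRBB L=BBOY
After move 3 (F): F=GOGY U=WOYB R=WGOR D=WGYY L=BROR
After move 4 (R'): R=GRWO U=WBYW F=GOGB D=WOYY B=YRGB
After move 5 (U'): U=BWWY F=BRGB R=GOWO B=GRGB L=YROR
Query: U face = BWWY

Answer: B W W Y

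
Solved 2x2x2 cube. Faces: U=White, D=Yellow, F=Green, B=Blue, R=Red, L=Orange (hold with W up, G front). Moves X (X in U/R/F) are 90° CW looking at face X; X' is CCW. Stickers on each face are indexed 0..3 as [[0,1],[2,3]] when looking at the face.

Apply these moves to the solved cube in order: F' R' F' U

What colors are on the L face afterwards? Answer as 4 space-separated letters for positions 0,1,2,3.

Answer: W R O R

Derivation:
After move 1 (F'): F=GGGG U=WWRR R=YRYR D=OOYY L=OWOW
After move 2 (R'): R=RRYY U=WBRB F=GWGR D=OGYG B=YBOB
After move 3 (F'): F=WRGG U=WBRY R=GROY D=WWYG L=OBOR
After move 4 (U): U=RWYB F=GRGG R=YBOY B=OBOB L=WROR
Query: L face = WROR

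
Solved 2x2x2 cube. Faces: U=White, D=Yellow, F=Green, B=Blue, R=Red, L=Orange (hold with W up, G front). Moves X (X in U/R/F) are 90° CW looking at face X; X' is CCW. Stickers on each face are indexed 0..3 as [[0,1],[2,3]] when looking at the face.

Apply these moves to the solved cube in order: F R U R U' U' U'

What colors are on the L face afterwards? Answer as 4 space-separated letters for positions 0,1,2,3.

Answer: W B O Y

Derivation:
After move 1 (F): F=GGGG U=WWOO R=WRWR D=RRYY L=OYOY
After move 2 (R): R=WWRR U=WGOG F=GRGY D=RBYB B=OBWB
After move 3 (U): U=OWGG F=WWGY R=OBRR B=OYWB L=GROY
After move 4 (R): R=RORB U=OWGY F=WBGB D=RWYO B=GYWB
After move 5 (U'): U=WYOG F=GRGB R=WBRB B=ROWB L=GYOY
After move 6 (U'): U=YGWO F=GYGB R=GRRB B=WBWB L=ROOY
After move 7 (U'): U=GOYW F=ROGB R=GYRB B=GRWB L=WBOY
Query: L face = WBOY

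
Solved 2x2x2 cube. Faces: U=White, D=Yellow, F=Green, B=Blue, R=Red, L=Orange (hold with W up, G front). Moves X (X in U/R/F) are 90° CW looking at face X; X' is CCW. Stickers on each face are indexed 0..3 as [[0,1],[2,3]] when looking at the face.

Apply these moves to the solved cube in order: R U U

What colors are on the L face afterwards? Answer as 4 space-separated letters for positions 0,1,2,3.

After move 1 (R): R=RRRR U=WGWG F=GYGY D=YBYB B=WBWB
After move 2 (U): U=WWGG F=RRGY R=WBRR B=OOWB L=GYOO
After move 3 (U): U=GWGW F=WBGY R=OORR B=GYWB L=RROO
Query: L face = RROO

Answer: R R O O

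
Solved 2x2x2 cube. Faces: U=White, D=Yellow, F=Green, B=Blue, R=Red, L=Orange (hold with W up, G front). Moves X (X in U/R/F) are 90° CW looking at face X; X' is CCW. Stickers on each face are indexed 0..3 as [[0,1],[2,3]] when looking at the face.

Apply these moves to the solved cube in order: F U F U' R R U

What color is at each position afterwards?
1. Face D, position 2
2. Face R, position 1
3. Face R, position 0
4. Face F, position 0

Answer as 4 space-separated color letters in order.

After move 1 (F): F=GGGG U=WWOO R=WRWR D=RRYY L=OYOY
After move 2 (U): U=OWOW F=WRGG R=BBWR B=OYBB L=GGOY
After move 3 (F): F=GWGR U=OWYG R=OBWR D=WBYY L=GROR
After move 4 (U'): U=WGOY F=GRGR R=GWWR B=OBBB L=OYOR
After move 5 (R): R=WGRW U=WROR F=GBGY D=WBYO B=YBGB
After move 6 (R): R=RWWG U=WBOY F=GBGO D=WGYY B=RBRB
After move 7 (U): U=OWYB F=RWGO R=RBWG B=OYRB L=GBOR
Query 1: D[2] = Y
Query 2: R[1] = B
Query 3: R[0] = R
Query 4: F[0] = R

Answer: Y B R R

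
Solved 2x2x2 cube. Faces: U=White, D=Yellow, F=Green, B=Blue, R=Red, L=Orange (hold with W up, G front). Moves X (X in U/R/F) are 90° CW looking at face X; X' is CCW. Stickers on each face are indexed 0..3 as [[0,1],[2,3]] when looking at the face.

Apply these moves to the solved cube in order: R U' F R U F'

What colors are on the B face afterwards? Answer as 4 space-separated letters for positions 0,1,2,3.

After move 1 (R): R=RRRR U=WGWG F=GYGY D=YBYB B=WBWB
After move 2 (U'): U=GGWW F=OOGY R=GYRR B=RRWB L=WBOO
After move 3 (F): F=GOYO U=GGOB R=WYWR D=RGYB L=WYOB
After move 4 (R): R=WWRY U=GOOO F=GGYB D=RWYR B=BRGB
After move 5 (U): U=OGOO F=WWYB R=BRRY B=WYGB L=GGOB
After move 6 (F'): F=WBWY U=OGBR R=WRRY D=GBYR L=GOOO
Query: B face = WYGB

Answer: W Y G B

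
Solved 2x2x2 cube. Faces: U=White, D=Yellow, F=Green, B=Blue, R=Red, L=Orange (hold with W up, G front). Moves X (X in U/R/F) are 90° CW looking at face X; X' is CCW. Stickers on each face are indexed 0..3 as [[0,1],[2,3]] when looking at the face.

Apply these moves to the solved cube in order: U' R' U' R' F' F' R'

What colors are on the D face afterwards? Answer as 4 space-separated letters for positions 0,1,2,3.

Answer: G G Y B

Derivation:
After move 1 (U'): U=WWWW F=OOGG R=GGRR B=RRBB L=BBOO
After move 2 (R'): R=GRGR U=WBWR F=OWGW D=YOYG B=YRYB
After move 3 (U'): U=BRWW F=BBGW R=OWGR B=GRYB L=YROO
After move 4 (R'): R=WROG U=BYWG F=BRGW D=YBYW B=GROB
After move 5 (F'): F=RWBG U=BYWO R=BRYG D=ROYW L=YGOW
After move 6 (F'): F=WGRB U=BYBY R=ORRG D=GWYW L=YOOW
After move 7 (R'): R=RGOR U=BOBG F=WYRY D=GGYB B=WRWB
Query: D face = GGYB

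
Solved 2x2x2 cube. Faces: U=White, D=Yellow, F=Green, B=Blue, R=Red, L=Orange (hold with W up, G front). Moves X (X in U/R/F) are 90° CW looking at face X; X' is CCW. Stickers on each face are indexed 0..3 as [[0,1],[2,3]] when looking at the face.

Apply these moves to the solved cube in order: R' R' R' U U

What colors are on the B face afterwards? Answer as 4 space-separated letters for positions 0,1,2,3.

Answer: G Y W B

Derivation:
After move 1 (R'): R=RRRR U=WBWB F=GWGW D=YGYG B=YBYB
After move 2 (R'): R=RRRR U=WYWY F=GBGB D=YWYW B=GBGB
After move 3 (R'): R=RRRR U=WGWG F=GYGY D=YBYB B=WBWB
After move 4 (U): U=WWGG F=RRGY R=WBRR B=OOWB L=GYOO
After move 5 (U): U=GWGW F=WBGY R=OORR B=GYWB L=RROO
Query: B face = GYWB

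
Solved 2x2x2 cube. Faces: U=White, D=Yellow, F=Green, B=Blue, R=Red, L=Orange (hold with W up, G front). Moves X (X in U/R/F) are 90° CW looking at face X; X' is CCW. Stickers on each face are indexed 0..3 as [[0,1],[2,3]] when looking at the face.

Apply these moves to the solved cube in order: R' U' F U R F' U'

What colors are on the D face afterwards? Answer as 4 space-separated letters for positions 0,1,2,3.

After move 1 (R'): R=RRRR U=WBWB F=GWGW D=YGYG B=YBYB
After move 2 (U'): U=BBWW F=OOGW R=GWRR B=RRYB L=YBOO
After move 3 (F): F=GOWO U=BBOB R=WWWR D=RGYG L=YYOG
After move 4 (U): U=OBBB F=WWWO R=RRWR B=YYYB L=GOOG
After move 5 (R): R=WRRR U=OWBO F=WGWG D=RYYY B=BYBB
After move 6 (F'): F=GGWW U=OWWR R=YRRR D=OGYY L=GOOB
After move 7 (U'): U=WROW F=GOWW R=GGRR B=YRBB L=BYOB
Query: D face = OGYY

Answer: O G Y Y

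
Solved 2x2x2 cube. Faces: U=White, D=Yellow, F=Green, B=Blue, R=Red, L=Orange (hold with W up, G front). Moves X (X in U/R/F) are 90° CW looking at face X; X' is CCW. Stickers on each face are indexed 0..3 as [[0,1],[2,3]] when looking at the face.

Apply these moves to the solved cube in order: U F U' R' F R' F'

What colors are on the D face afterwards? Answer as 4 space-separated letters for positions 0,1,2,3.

After move 1 (U): U=WWWW F=RRGG R=BBRR B=OOBB L=GGOO
After move 2 (F): F=GRGR U=WWOG R=WBWR D=RBYY L=GYOY
After move 3 (U'): U=WGWO F=GYGR R=GRWR B=WBBB L=OOOY
After move 4 (R'): R=RRGW U=WBWW F=GGGO D=RYYR B=YBBB
After move 5 (F): F=GGOG U=WBYO R=WRWW D=GRYR L=OROY
After move 6 (R'): R=RWWW U=WBYY F=GBOO D=GGYG B=RBRB
After move 7 (F'): F=BOGO U=WBRW R=GWGW D=RYYG L=OYOY
Query: D face = RYYG

Answer: R Y Y G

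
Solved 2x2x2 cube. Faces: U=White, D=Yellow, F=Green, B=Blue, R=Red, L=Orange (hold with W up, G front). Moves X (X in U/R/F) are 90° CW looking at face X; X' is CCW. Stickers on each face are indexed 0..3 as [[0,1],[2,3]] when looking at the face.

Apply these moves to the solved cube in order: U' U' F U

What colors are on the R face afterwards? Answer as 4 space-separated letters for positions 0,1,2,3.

After move 1 (U'): U=WWWW F=OOGG R=GGRR B=RRBB L=BBOO
After move 2 (U'): U=WWWW F=BBGG R=OORR B=GGBB L=RROO
After move 3 (F): F=GBGB U=WWOR R=WOWR D=ROYY L=RYOY
After move 4 (U): U=OWRW F=WOGB R=GGWR B=RYBB L=GBOY
Query: R face = GGWR

Answer: G G W R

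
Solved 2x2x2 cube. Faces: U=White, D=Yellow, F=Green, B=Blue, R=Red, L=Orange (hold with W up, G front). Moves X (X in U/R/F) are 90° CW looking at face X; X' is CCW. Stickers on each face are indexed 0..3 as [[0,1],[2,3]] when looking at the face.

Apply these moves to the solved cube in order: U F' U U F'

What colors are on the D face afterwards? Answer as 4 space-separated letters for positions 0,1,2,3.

After move 1 (U): U=WWWW F=RRGG R=BBRR B=OOBB L=GGOO
After move 2 (F'): F=RGRG U=WWBR R=YBYR D=GOYY L=GWOW
After move 3 (U): U=BWRW F=YBRG R=OOYR B=GWBB L=RGOW
After move 4 (U): U=RBWW F=OORG R=GWYR B=RGBB L=YBOW
After move 5 (F'): F=OGOR U=RBGY R=OWGR D=BWYY L=YWOW
Query: D face = BWYY

Answer: B W Y Y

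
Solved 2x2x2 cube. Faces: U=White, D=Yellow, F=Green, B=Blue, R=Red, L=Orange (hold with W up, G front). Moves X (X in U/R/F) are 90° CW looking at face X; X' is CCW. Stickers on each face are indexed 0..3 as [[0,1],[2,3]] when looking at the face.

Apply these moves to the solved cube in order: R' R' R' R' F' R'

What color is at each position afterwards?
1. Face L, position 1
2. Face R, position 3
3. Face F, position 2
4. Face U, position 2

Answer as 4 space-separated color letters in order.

Answer: W Y G R

Derivation:
After move 1 (R'): R=RRRR U=WBWB F=GWGW D=YGYG B=YBYB
After move 2 (R'): R=RRRR U=WYWY F=GBGB D=YWYW B=GBGB
After move 3 (R'): R=RRRR U=WGWG F=GYGY D=YBYB B=WBWB
After move 4 (R'): R=RRRR U=WWWW F=GGGG D=YYYY B=BBBB
After move 5 (F'): F=GGGG U=WWRR R=YRYR D=OOYY L=OWOW
After move 6 (R'): R=RRYY U=WBRB F=GWGR D=OGYG B=YBOB
Query 1: L[1] = W
Query 2: R[3] = Y
Query 3: F[2] = G
Query 4: U[2] = R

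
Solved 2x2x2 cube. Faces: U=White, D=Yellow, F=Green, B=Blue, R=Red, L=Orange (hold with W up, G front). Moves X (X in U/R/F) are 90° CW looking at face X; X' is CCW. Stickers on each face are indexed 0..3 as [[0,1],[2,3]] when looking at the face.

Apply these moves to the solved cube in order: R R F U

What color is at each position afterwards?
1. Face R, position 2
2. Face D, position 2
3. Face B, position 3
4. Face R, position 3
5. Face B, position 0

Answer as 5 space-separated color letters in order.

After move 1 (R): R=RRRR U=WGWG F=GYGY D=YBYB B=WBWB
After move 2 (R): R=RRRR U=WYWY F=GBGB D=YWYW B=GBGB
After move 3 (F): F=GGBB U=WYOO R=WRYR D=RRYW L=OYOW
After move 4 (U): U=OWOY F=WRBB R=GBYR B=OYGB L=GGOW
Query 1: R[2] = Y
Query 2: D[2] = Y
Query 3: B[3] = B
Query 4: R[3] = R
Query 5: B[0] = O

Answer: Y Y B R O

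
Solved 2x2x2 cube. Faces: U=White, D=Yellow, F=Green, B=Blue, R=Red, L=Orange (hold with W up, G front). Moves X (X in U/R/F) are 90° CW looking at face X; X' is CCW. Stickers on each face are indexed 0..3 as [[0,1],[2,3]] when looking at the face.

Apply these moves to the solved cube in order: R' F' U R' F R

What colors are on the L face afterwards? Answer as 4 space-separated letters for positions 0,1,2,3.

After move 1 (R'): R=RRRR U=WBWB F=GWGW D=YGYG B=YBYB
After move 2 (F'): F=WWGG U=WBRR R=GRYR D=OOYG L=OBOW
After move 3 (U): U=RWRB F=GRGG R=YBYR B=OBYB L=WWOW
After move 4 (R'): R=BRYY U=RYRO F=GWGB D=ORYG B=GBOB
After move 5 (F): F=GGBW U=RYWW R=RROY D=YBYG L=WOOR
After move 6 (R): R=ORYR U=RGWW F=GBBG D=YOYG B=WBYB
Query: L face = WOOR

Answer: W O O R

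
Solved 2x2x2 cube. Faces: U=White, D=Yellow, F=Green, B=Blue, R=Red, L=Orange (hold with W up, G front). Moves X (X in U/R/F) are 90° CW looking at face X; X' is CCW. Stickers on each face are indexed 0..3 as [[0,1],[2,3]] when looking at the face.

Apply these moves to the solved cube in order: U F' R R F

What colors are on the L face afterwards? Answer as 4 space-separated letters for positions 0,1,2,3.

Answer: G G O W

Derivation:
After move 1 (U): U=WWWW F=RRGG R=BBRR B=OOBB L=GGOO
After move 2 (F'): F=RGRG U=WWBR R=YBYR D=GOYY L=GWOW
After move 3 (R): R=YYRB U=WGBG F=RORY D=GBYO B=ROWB
After move 4 (R): R=RYBY U=WOBY F=RBRO D=GWYR B=GOGB
After move 5 (F): F=RROB U=WOWW R=BYYY D=BRYR L=GGOW
Query: L face = GGOW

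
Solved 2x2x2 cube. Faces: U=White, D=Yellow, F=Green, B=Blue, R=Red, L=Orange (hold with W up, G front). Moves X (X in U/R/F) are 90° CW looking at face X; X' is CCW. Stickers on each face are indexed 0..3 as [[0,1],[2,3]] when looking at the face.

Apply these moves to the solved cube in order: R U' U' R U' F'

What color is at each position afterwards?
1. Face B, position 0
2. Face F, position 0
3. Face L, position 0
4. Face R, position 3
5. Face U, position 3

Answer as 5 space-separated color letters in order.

After move 1 (R): R=RRRR U=WGWG F=GYGY D=YBYB B=WBWB
After move 2 (U'): U=GGWW F=OOGY R=GYRR B=RRWB L=WBOO
After move 3 (U'): U=GWGW F=WBGY R=OORR B=GYWB L=RROO
After move 4 (R): R=RORO U=GBGY F=WBGB D=YWYG B=WYWB
After move 5 (U'): U=BYGG F=RRGB R=WBRO B=ROWB L=WYOO
After move 6 (F'): F=RBRG U=BYWR R=WBYO D=YOYG L=WGOG
Query 1: B[0] = R
Query 2: F[0] = R
Query 3: L[0] = W
Query 4: R[3] = O
Query 5: U[3] = R

Answer: R R W O R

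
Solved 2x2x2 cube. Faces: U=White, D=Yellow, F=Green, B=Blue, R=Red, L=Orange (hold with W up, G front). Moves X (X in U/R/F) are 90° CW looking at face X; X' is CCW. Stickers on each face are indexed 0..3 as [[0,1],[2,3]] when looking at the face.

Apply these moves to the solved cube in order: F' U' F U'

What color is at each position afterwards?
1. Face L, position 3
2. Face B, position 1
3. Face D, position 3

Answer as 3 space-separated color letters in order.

Answer: O G Y

Derivation:
After move 1 (F'): F=GGGG U=WWRR R=YRYR D=OOYY L=OWOW
After move 2 (U'): U=WRWR F=OWGG R=GGYR B=YRBB L=BBOW
After move 3 (F): F=GOGW U=WRWB R=WGRR D=YGYY L=BOOO
After move 4 (U'): U=RBWW F=BOGW R=GORR B=WGBB L=YROO
Query 1: L[3] = O
Query 2: B[1] = G
Query 3: D[3] = Y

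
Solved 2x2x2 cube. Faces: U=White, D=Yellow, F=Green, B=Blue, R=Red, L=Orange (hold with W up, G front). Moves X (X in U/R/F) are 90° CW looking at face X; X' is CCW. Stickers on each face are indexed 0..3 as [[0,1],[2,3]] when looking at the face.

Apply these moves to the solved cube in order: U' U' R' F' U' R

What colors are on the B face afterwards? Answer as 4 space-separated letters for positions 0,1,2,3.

Answer: O R O B

Derivation:
After move 1 (U'): U=WWWW F=OOGG R=GGRR B=RRBB L=BBOO
After move 2 (U'): U=WWWW F=BBGG R=OORR B=GGBB L=RROO
After move 3 (R'): R=OROR U=WBWG F=BWGW D=YBYG B=YGYB
After move 4 (F'): F=WWBG U=WBOO R=BRYR D=ROYG L=RGOW
After move 5 (U'): U=BOWO F=RGBG R=WWYR B=BRYB L=YGOW
After move 6 (R): R=YWRW U=BGWG F=ROBG D=RYYB B=OROB
Query: B face = OROB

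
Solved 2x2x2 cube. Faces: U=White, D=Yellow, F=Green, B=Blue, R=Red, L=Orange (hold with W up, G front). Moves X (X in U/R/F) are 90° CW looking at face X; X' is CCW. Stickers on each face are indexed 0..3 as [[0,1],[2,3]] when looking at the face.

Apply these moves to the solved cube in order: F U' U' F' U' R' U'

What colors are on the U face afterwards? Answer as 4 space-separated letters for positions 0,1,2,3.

Answer: B R O O

Derivation:
After move 1 (F): F=GGGG U=WWOO R=WRWR D=RRYY L=OYOY
After move 2 (U'): U=WOWO F=OYGG R=GGWR B=WRBB L=BBOY
After move 3 (U'): U=OOWW F=BBGG R=OYWR B=GGBB L=WROY
After move 4 (F'): F=BGBG U=OOOW R=RYRR D=RYYY L=WWOW
After move 5 (U'): U=OWOO F=WWBG R=BGRR B=RYBB L=GGOW
After move 6 (R'): R=GRBR U=OBOR F=WWBO D=RWYG B=YYYB
After move 7 (U'): U=BROO F=GGBO R=WWBR B=GRYB L=YYOW
Query: U face = BROO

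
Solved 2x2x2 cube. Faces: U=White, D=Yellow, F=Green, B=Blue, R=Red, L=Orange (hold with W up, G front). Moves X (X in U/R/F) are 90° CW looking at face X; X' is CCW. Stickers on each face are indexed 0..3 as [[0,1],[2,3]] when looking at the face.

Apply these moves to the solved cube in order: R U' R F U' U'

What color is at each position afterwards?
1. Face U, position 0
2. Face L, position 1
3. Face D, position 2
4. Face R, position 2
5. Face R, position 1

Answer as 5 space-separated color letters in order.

Answer: B G Y Y Y

Derivation:
After move 1 (R): R=RRRR U=WGWG F=GYGY D=YBYB B=WBWB
After move 2 (U'): U=GGWW F=OOGY R=GYRR B=RRWB L=WBOO
After move 3 (R): R=RGRY U=GOWY F=OBGB D=YWYR B=WRGB
After move 4 (F): F=GOBB U=GOOB R=WGYY D=RRYR L=WYOW
After move 5 (U'): U=OBGO F=WYBB R=GOYY B=WGGB L=WROW
After move 6 (U'): U=BOOG F=WRBB R=WYYY B=GOGB L=WGOW
Query 1: U[0] = B
Query 2: L[1] = G
Query 3: D[2] = Y
Query 4: R[2] = Y
Query 5: R[1] = Y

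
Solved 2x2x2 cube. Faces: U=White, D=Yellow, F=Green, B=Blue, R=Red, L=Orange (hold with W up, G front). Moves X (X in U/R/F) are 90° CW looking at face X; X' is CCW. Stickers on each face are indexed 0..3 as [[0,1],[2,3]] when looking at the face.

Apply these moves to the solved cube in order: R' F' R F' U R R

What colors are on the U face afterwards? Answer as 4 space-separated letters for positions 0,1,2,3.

Answer: Y W R Y

Derivation:
After move 1 (R'): R=RRRR U=WBWB F=GWGW D=YGYG B=YBYB
After move 2 (F'): F=WWGG U=WBRR R=GRYR D=OOYG L=OBOW
After move 3 (R): R=YGRR U=WWRG F=WOGG D=OYYY B=RBBB
After move 4 (F'): F=OGWG U=WWYR R=YGOR D=BWYY L=OGOR
After move 5 (U): U=YWRW F=YGWG R=RBOR B=OGBB L=OGOR
After move 6 (R): R=ORRB U=YGRG F=YWWY D=BBYO B=WGWB
After move 7 (R): R=ROBR U=YWRY F=YBWO D=BWYW B=GGGB
Query: U face = YWRY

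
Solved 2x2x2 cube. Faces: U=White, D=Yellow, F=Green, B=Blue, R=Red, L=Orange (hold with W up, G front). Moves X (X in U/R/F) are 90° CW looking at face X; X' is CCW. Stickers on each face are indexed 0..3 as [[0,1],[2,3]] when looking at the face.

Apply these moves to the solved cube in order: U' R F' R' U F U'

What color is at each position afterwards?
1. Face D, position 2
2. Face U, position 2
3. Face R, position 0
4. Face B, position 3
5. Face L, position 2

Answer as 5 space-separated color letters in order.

After move 1 (U'): U=WWWW F=OOGG R=GGRR B=RRBB L=BBOO
After move 2 (R): R=RGRG U=WOWG F=OYGY D=YBYR B=WRWB
After move 3 (F'): F=YYOG U=WORR R=BGYG D=BOYR L=BGOW
After move 4 (R'): R=GGBY U=WWRW F=YOOR D=BYYG B=RROB
After move 5 (U): U=RWWW F=GGOR R=RRBY B=BGOB L=YOOW
After move 6 (F): F=OGRG U=RWWO R=WRWY D=BRYG L=YBOY
After move 7 (U'): U=WORW F=YBRG R=OGWY B=WROB L=BGOY
Query 1: D[2] = Y
Query 2: U[2] = R
Query 3: R[0] = O
Query 4: B[3] = B
Query 5: L[2] = O

Answer: Y R O B O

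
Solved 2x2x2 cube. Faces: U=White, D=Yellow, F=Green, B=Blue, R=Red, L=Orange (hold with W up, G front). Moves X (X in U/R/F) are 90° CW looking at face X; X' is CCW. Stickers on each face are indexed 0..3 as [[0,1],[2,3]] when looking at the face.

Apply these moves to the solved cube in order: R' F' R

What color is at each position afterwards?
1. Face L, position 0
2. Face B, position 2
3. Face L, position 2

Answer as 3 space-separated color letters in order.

After move 1 (R'): R=RRRR U=WBWB F=GWGW D=YGYG B=YBYB
After move 2 (F'): F=WWGG U=WBRR R=GRYR D=OOYG L=OBOW
After move 3 (R): R=YGRR U=WWRG F=WOGG D=OYYY B=RBBB
Query 1: L[0] = O
Query 2: B[2] = B
Query 3: L[2] = O

Answer: O B O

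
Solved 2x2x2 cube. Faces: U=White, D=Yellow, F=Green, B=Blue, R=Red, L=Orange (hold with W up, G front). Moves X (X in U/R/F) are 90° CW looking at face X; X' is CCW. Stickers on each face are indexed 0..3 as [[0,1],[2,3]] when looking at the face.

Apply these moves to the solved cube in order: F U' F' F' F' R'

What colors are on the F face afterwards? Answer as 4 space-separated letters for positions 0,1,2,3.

Answer: G O G B

Derivation:
After move 1 (F): F=GGGG U=WWOO R=WRWR D=RRYY L=OYOY
After move 2 (U'): U=WOWO F=OYGG R=GGWR B=WRBB L=BBOY
After move 3 (F'): F=YGOG U=WOGW R=RGRR D=BYYY L=BOOW
After move 4 (F'): F=GGYO U=WORR R=YGBR D=OWYY L=BWOG
After move 5 (F'): F=GOGY U=WOYB R=WGOR D=WGYY L=BROR
After move 6 (R'): R=GRWO U=WBYW F=GOGB D=WOYY B=YRGB
Query: F face = GOGB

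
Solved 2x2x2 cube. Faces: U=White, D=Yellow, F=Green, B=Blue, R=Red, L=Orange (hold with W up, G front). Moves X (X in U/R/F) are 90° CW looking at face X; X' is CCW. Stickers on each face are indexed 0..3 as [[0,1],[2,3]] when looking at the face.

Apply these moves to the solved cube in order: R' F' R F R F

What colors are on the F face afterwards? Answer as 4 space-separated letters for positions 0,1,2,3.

After move 1 (R'): R=RRRR U=WBWB F=GWGW D=YGYG B=YBYB
After move 2 (F'): F=WWGG U=WBRR R=GRYR D=OOYG L=OBOW
After move 3 (R): R=YGRR U=WWRG F=WOGG D=OYYY B=RBBB
After move 4 (F): F=GWGO U=WWWB R=RGGR D=RYYY L=OOOY
After move 5 (R): R=GRRG U=WWWO F=GYGY D=RBYR B=BBWB
After move 6 (F): F=GGYY U=WWYO R=WROG D=RGYR L=OROB
Query: F face = GGYY

Answer: G G Y Y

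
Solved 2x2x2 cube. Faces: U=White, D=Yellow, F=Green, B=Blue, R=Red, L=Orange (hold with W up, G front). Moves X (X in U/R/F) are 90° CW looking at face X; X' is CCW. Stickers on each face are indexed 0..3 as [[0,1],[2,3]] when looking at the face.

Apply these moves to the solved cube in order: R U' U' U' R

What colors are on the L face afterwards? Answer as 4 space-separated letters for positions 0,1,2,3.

Answer: G Y O O

Derivation:
After move 1 (R): R=RRRR U=WGWG F=GYGY D=YBYB B=WBWB
After move 2 (U'): U=GGWW F=OOGY R=GYRR B=RRWB L=WBOO
After move 3 (U'): U=GWGW F=WBGY R=OORR B=GYWB L=RROO
After move 4 (U'): U=WWGG F=RRGY R=WBRR B=OOWB L=GYOO
After move 5 (R): R=RWRB U=WRGY F=RBGB D=YWYO B=GOWB
Query: L face = GYOO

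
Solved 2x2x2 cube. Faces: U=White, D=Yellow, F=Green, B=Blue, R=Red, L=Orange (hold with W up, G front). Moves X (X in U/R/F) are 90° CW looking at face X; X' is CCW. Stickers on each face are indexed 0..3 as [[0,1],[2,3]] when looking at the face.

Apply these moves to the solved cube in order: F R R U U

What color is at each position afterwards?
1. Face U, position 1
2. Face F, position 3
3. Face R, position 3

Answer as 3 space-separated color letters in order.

After move 1 (F): F=GGGG U=WWOO R=WRWR D=RRYY L=OYOY
After move 2 (R): R=WWRR U=WGOG F=GRGY D=RBYB B=OBWB
After move 3 (R): R=RWRW U=WROY F=GBGB D=RWYO B=GBGB
After move 4 (U): U=OWYR F=RWGB R=GBRW B=OYGB L=GBOY
After move 5 (U): U=YORW F=GBGB R=OYRW B=GBGB L=RWOY
Query 1: U[1] = O
Query 2: F[3] = B
Query 3: R[3] = W

Answer: O B W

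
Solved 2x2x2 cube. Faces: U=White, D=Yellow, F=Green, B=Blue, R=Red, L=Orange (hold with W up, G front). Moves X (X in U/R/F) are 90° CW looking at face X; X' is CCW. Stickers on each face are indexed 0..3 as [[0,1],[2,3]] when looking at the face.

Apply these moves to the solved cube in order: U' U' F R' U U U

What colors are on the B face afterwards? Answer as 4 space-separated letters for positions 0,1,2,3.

After move 1 (U'): U=WWWW F=OOGG R=GGRR B=RRBB L=BBOO
After move 2 (U'): U=WWWW F=BBGG R=OORR B=GGBB L=RROO
After move 3 (F): F=GBGB U=WWOR R=WOWR D=ROYY L=RYOY
After move 4 (R'): R=ORWW U=WBOG F=GWGR D=RBYB B=YGOB
After move 5 (U): U=OWGB F=ORGR R=YGWW B=RYOB L=GWOY
After move 6 (U): U=GOBW F=YGGR R=RYWW B=GWOB L=OROY
After move 7 (U): U=BGWO F=RYGR R=GWWW B=OROB L=YGOY
Query: B face = OROB

Answer: O R O B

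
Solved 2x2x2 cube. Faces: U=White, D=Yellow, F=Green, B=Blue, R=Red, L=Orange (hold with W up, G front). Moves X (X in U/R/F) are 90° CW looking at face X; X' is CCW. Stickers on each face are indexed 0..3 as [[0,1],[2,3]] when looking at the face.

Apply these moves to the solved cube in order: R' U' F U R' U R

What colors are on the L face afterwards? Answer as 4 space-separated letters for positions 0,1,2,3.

After move 1 (R'): R=RRRR U=WBWB F=GWGW D=YGYG B=YBYB
After move 2 (U'): U=BBWW F=OOGW R=GWRR B=RRYB L=YBOO
After move 3 (F): F=GOWO U=BBOB R=WWWR D=RGYG L=YYOG
After move 4 (U): U=OBBB F=WWWO R=RRWR B=YYYB L=GOOG
After move 5 (R'): R=RRRW U=OYBY F=WBWB D=RWYO B=GYGB
After move 6 (U): U=BOYY F=RRWB R=GYRW B=GOGB L=WBOG
After move 7 (R): R=RGWY U=BRYB F=RWWO D=RGYG B=YOOB
Query: L face = WBOG

Answer: W B O G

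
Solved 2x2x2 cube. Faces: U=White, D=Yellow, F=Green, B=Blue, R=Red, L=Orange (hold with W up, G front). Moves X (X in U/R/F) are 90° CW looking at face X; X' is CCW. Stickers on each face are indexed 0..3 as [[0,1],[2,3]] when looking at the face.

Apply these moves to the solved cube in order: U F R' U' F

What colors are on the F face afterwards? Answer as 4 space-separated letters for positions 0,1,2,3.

After move 1 (U): U=WWWW F=RRGG R=BBRR B=OOBB L=GGOO
After move 2 (F): F=GRGR U=WWOG R=WBWR D=RBYY L=GYOY
After move 3 (R'): R=BRWW U=WBOO F=GWGG D=RRYR B=YOBB
After move 4 (U'): U=BOWO F=GYGG R=GWWW B=BRBB L=YOOY
After move 5 (F): F=GGGY U=BOYO R=WWOW D=WGYR L=YROR
Query: F face = GGGY

Answer: G G G Y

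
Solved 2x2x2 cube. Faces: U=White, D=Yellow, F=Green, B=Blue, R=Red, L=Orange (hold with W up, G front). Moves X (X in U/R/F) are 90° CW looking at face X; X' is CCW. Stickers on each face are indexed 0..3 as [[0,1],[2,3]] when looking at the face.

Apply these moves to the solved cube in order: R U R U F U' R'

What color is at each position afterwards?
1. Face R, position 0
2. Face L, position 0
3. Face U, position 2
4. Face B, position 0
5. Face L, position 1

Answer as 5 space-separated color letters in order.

After move 1 (R): R=RRRR U=WGWG F=GYGY D=YBYB B=WBWB
After move 2 (U): U=WWGG F=RRGY R=WBRR B=OOWB L=GYOO
After move 3 (R): R=RWRB U=WRGY F=RBGB D=YWYO B=GOWB
After move 4 (U): U=GWYR F=RWGB R=GORB B=GYWB L=RBOO
After move 5 (F): F=GRBW U=GWOB R=YORB D=RGYO L=RYOW
After move 6 (U'): U=WBGO F=RYBW R=GRRB B=YOWB L=GYOW
After move 7 (R'): R=RBGR U=WWGY F=RBBO D=RYYW B=OOGB
Query 1: R[0] = R
Query 2: L[0] = G
Query 3: U[2] = G
Query 4: B[0] = O
Query 5: L[1] = Y

Answer: R G G O Y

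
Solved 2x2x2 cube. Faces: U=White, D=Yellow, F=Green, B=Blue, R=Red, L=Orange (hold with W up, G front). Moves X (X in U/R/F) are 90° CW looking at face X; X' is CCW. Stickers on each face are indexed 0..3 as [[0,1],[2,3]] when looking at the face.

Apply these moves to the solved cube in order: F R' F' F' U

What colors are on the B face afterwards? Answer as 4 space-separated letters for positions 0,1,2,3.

After move 1 (F): F=GGGG U=WWOO R=WRWR D=RRYY L=OYOY
After move 2 (R'): R=RRWW U=WBOB F=GWGO D=RGYG B=YBRB
After move 3 (F'): F=WOGG U=WBRW R=GRRW D=YYYG L=OBOO
After move 4 (F'): F=OGWG U=WBGR R=YRYW D=BOYG L=OWOR
After move 5 (U): U=GWRB F=YRWG R=YBYW B=OWRB L=OGOR
Query: B face = OWRB

Answer: O W R B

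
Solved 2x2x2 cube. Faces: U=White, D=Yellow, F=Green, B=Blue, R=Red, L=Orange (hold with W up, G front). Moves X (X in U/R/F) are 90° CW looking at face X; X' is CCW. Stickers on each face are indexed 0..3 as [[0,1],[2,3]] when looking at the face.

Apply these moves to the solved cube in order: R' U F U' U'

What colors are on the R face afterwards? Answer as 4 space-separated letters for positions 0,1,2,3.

After move 1 (R'): R=RRRR U=WBWB F=GWGW D=YGYG B=YBYB
After move 2 (U): U=WWBB F=RRGW R=YBRR B=OOYB L=GWOO
After move 3 (F): F=GRWR U=WWOW R=BBBR D=RYYG L=GYOG
After move 4 (U'): U=WWWO F=GYWR R=GRBR B=BBYB L=OOOG
After move 5 (U'): U=WOWW F=OOWR R=GYBR B=GRYB L=BBOG
Query: R face = GYBR

Answer: G Y B R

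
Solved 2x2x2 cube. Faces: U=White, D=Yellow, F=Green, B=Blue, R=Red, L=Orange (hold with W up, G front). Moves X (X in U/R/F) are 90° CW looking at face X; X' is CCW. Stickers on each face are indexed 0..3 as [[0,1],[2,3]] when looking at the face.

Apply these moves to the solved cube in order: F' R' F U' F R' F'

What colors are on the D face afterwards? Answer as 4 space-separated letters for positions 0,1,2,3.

Answer: Y R Y O

Derivation:
After move 1 (F'): F=GGGG U=WWRR R=YRYR D=OOYY L=OWOW
After move 2 (R'): R=RRYY U=WBRB F=GWGR D=OGYG B=YBOB
After move 3 (F): F=GGRW U=WBWW R=RRBY D=YRYG L=OOOG
After move 4 (U'): U=BWWW F=OORW R=GGBY B=RROB L=YBOG
After move 5 (F): F=ROWO U=BWGB R=WGWY D=BGYG L=YYOR
After move 6 (R'): R=GYWW U=BOGR F=RWWB D=BOYO B=GRGB
After move 7 (F'): F=WBRW U=BOGW R=OYBW D=YRYO L=YROG
Query: D face = YRYO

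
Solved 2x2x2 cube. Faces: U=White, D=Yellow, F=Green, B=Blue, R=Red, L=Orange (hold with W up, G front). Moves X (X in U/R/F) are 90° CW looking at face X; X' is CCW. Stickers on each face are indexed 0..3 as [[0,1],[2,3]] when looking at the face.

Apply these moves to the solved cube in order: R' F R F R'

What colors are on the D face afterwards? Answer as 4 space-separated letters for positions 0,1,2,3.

Answer: R G Y R

Derivation:
After move 1 (R'): R=RRRR U=WBWB F=GWGW D=YGYG B=YBYB
After move 2 (F): F=GGWW U=WBOO R=WRBR D=RRYG L=OYOG
After move 3 (R): R=BWRR U=WGOW F=GRWG D=RYYY B=OBBB
After move 4 (F): F=WGGR U=WGGY R=OWWR D=RBYY L=OROY
After move 5 (R'): R=WROW U=WBGO F=WGGY D=RGYR B=YBBB
Query: D face = RGYR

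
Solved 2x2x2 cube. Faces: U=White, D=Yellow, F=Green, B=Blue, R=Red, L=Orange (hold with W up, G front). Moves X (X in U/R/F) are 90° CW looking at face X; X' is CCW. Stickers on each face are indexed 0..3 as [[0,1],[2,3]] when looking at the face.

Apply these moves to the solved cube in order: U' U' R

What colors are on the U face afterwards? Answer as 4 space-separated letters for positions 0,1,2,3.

After move 1 (U'): U=WWWW F=OOGG R=GGRR B=RRBB L=BBOO
After move 2 (U'): U=WWWW F=BBGG R=OORR B=GGBB L=RROO
After move 3 (R): R=RORO U=WBWG F=BYGY D=YBYG B=WGWB
Query: U face = WBWG

Answer: W B W G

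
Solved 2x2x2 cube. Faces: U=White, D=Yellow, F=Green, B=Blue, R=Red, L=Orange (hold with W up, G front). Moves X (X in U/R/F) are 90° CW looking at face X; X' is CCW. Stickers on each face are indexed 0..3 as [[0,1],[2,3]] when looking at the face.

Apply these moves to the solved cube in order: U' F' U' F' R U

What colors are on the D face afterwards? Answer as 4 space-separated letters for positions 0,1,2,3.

After move 1 (U'): U=WWWW F=OOGG R=GGRR B=RRBB L=BBOO
After move 2 (F'): F=OGOG U=WWGR R=YGYR D=BOYY L=BWOW
After move 3 (U'): U=WRWG F=BWOG R=OGYR B=YGBB L=RROW
After move 4 (F'): F=WGBO U=WROY R=OGBR D=RWYY L=RGOW
After move 5 (R): R=BORG U=WGOO F=WWBY D=RBYY B=YGRB
After move 6 (U): U=OWOG F=BOBY R=YGRG B=RGRB L=WWOW
Query: D face = RBYY

Answer: R B Y Y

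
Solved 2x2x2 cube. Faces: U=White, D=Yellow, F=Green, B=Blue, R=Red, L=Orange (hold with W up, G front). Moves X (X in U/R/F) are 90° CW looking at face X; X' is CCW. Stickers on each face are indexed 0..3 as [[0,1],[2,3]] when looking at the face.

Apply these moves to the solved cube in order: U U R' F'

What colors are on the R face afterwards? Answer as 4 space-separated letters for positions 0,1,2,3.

After move 1 (U): U=WWWW F=RRGG R=BBRR B=OOBB L=GGOO
After move 2 (U): U=WWWW F=BBGG R=OORR B=GGBB L=RROO
After move 3 (R'): R=OROR U=WBWG F=BWGW D=YBYG B=YGYB
After move 4 (F'): F=WWBG U=WBOO R=BRYR D=ROYG L=RGOW
Query: R face = BRYR

Answer: B R Y R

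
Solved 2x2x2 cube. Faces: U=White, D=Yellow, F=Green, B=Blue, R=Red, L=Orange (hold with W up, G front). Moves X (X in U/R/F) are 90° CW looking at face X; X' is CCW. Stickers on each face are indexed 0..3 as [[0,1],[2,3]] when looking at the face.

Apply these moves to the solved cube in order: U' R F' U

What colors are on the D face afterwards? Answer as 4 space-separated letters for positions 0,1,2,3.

Answer: B O Y R

Derivation:
After move 1 (U'): U=WWWW F=OOGG R=GGRR B=RRBB L=BBOO
After move 2 (R): R=RGRG U=WOWG F=OYGY D=YBYR B=WRWB
After move 3 (F'): F=YYOG U=WORR R=BGYG D=BOYR L=BGOW
After move 4 (U): U=RWRO F=BGOG R=WRYG B=BGWB L=YYOW
Query: D face = BOYR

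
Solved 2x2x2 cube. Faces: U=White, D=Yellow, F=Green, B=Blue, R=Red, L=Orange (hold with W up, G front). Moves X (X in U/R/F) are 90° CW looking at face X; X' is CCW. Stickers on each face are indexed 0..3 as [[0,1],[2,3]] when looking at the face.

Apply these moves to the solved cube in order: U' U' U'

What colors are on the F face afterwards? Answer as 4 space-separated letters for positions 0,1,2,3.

After move 1 (U'): U=WWWW F=OOGG R=GGRR B=RRBB L=BBOO
After move 2 (U'): U=WWWW F=BBGG R=OORR B=GGBB L=RROO
After move 3 (U'): U=WWWW F=RRGG R=BBRR B=OOBB L=GGOO
Query: F face = RRGG

Answer: R R G G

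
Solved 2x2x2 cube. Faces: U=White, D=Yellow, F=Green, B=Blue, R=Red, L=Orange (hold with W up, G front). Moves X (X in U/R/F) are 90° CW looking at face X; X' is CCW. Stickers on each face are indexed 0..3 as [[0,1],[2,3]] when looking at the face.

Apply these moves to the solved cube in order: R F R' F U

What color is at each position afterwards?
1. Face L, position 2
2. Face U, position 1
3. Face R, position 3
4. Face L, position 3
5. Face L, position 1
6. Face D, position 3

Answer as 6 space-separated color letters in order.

Answer: O W G G G Y

Derivation:
After move 1 (R): R=RRRR U=WGWG F=GYGY D=YBYB B=WBWB
After move 2 (F): F=GGYY U=WGOO R=WRGR D=RRYB L=OYOB
After move 3 (R'): R=RRWG U=WWOW F=GGYO D=RGYY B=BBRB
After move 4 (F): F=YGOG U=WWBY R=ORWG D=WRYY L=OROG
After move 5 (U): U=BWYW F=OROG R=BBWG B=ORRB L=YGOG
Query 1: L[2] = O
Query 2: U[1] = W
Query 3: R[3] = G
Query 4: L[3] = G
Query 5: L[1] = G
Query 6: D[3] = Y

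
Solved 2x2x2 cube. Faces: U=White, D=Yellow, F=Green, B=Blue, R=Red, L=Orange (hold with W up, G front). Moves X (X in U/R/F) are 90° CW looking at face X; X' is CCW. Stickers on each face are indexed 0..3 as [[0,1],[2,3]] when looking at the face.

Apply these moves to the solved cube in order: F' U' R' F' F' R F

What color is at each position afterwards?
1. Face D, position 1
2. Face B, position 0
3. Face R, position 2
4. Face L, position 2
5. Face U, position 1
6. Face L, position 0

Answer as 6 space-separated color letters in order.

Answer: B O O O G B

Derivation:
After move 1 (F'): F=GGGG U=WWRR R=YRYR D=OOYY L=OWOW
After move 2 (U'): U=WRWR F=OWGG R=GGYR B=YRBB L=BBOW
After move 3 (R'): R=GRGY U=WBWY F=ORGR D=OWYG B=YROB
After move 4 (F'): F=RROG U=WBGG R=WROY D=BWYG L=BYOW
After move 5 (F'): F=RGRO U=WBWO R=WRBY D=YWYG L=BGOG
After move 6 (R): R=BWYR U=WGWO F=RWRG D=YOYY B=ORBB
After move 7 (F): F=RRGW U=WGGG R=WWOR D=YBYY L=BYOO
Query 1: D[1] = B
Query 2: B[0] = O
Query 3: R[2] = O
Query 4: L[2] = O
Query 5: U[1] = G
Query 6: L[0] = B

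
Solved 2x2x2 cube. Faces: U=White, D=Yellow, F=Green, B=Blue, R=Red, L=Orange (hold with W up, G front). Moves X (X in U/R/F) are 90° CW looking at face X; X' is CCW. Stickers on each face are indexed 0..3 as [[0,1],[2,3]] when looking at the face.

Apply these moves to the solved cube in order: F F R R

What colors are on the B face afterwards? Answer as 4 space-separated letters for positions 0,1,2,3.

Answer: G B G B

Derivation:
After move 1 (F): F=GGGG U=WWOO R=WRWR D=RRYY L=OYOY
After move 2 (F): F=GGGG U=WWYY R=OROR D=WWYY L=OROR
After move 3 (R): R=OORR U=WGYG F=GWGY D=WBYB B=YBWB
After move 4 (R): R=RORO U=WWYY F=GBGB D=WWYY B=GBGB
Query: B face = GBGB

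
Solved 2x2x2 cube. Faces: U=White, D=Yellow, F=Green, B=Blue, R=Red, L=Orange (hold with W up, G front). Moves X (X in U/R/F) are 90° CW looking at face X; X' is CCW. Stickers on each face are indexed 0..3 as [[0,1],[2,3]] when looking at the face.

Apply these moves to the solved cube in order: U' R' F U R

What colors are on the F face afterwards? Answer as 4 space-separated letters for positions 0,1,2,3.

After move 1 (U'): U=WWWW F=OOGG R=GGRR B=RRBB L=BBOO
After move 2 (R'): R=GRGR U=WBWR F=OWGW D=YOYG B=YRYB
After move 3 (F): F=GOWW U=WBOB R=WRRR D=GGYG L=BYOO
After move 4 (U): U=OWBB F=WRWW R=YRRR B=BYYB L=GOOO
After move 5 (R): R=RYRR U=ORBW F=WGWG D=GYYB B=BYWB
Query: F face = WGWG

Answer: W G W G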